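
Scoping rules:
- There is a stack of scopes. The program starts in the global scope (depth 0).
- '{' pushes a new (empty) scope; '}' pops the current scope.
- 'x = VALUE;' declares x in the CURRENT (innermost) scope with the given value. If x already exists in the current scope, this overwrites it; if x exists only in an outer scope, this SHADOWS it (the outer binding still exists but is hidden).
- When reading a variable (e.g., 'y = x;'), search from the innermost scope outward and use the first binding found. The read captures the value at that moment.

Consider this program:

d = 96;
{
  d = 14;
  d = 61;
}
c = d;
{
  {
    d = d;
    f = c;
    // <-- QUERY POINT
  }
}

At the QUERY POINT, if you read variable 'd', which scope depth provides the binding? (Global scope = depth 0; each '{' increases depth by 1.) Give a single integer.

Answer: 2

Derivation:
Step 1: declare d=96 at depth 0
Step 2: enter scope (depth=1)
Step 3: declare d=14 at depth 1
Step 4: declare d=61 at depth 1
Step 5: exit scope (depth=0)
Step 6: declare c=(read d)=96 at depth 0
Step 7: enter scope (depth=1)
Step 8: enter scope (depth=2)
Step 9: declare d=(read d)=96 at depth 2
Step 10: declare f=(read c)=96 at depth 2
Visible at query point: c=96 d=96 f=96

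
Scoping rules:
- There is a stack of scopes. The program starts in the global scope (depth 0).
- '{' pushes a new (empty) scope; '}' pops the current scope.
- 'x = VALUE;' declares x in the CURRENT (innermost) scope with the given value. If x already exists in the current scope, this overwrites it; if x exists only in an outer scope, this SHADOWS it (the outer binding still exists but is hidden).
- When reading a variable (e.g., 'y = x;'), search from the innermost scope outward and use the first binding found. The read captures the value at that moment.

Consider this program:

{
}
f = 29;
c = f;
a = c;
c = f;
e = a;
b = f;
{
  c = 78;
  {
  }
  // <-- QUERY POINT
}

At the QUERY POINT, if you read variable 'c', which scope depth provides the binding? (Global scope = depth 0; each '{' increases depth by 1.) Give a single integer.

Answer: 1

Derivation:
Step 1: enter scope (depth=1)
Step 2: exit scope (depth=0)
Step 3: declare f=29 at depth 0
Step 4: declare c=(read f)=29 at depth 0
Step 5: declare a=(read c)=29 at depth 0
Step 6: declare c=(read f)=29 at depth 0
Step 7: declare e=(read a)=29 at depth 0
Step 8: declare b=(read f)=29 at depth 0
Step 9: enter scope (depth=1)
Step 10: declare c=78 at depth 1
Step 11: enter scope (depth=2)
Step 12: exit scope (depth=1)
Visible at query point: a=29 b=29 c=78 e=29 f=29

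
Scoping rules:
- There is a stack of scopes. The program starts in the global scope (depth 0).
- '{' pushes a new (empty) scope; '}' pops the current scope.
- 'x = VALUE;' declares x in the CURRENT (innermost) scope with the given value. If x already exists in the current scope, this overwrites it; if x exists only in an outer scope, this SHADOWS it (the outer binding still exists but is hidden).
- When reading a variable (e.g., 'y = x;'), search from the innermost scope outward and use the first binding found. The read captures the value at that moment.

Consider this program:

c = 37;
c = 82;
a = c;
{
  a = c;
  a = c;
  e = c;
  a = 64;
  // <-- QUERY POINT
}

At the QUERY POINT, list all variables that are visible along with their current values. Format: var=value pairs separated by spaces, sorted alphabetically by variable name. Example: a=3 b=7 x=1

Answer: a=64 c=82 e=82

Derivation:
Step 1: declare c=37 at depth 0
Step 2: declare c=82 at depth 0
Step 3: declare a=(read c)=82 at depth 0
Step 4: enter scope (depth=1)
Step 5: declare a=(read c)=82 at depth 1
Step 6: declare a=(read c)=82 at depth 1
Step 7: declare e=(read c)=82 at depth 1
Step 8: declare a=64 at depth 1
Visible at query point: a=64 c=82 e=82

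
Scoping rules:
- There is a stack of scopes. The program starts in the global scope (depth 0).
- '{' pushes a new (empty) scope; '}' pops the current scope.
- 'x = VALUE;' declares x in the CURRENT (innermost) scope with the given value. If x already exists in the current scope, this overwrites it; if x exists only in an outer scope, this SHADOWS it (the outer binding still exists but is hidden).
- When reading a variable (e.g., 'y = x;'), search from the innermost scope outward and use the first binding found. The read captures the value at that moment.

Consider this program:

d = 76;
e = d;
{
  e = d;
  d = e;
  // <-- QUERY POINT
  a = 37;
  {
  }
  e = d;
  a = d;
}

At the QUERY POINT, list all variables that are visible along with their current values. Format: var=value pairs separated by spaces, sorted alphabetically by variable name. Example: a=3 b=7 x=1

Step 1: declare d=76 at depth 0
Step 2: declare e=(read d)=76 at depth 0
Step 3: enter scope (depth=1)
Step 4: declare e=(read d)=76 at depth 1
Step 5: declare d=(read e)=76 at depth 1
Visible at query point: d=76 e=76

Answer: d=76 e=76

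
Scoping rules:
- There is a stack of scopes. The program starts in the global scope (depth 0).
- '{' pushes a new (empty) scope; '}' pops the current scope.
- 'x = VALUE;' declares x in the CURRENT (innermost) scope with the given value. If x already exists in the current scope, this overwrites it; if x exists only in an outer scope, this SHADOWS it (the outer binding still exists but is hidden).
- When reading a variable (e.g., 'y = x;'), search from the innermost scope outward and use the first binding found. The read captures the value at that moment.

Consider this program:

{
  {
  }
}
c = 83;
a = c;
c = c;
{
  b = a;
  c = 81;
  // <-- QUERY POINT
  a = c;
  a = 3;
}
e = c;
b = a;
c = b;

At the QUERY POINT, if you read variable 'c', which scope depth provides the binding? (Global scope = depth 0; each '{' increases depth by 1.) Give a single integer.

Answer: 1

Derivation:
Step 1: enter scope (depth=1)
Step 2: enter scope (depth=2)
Step 3: exit scope (depth=1)
Step 4: exit scope (depth=0)
Step 5: declare c=83 at depth 0
Step 6: declare a=(read c)=83 at depth 0
Step 7: declare c=(read c)=83 at depth 0
Step 8: enter scope (depth=1)
Step 9: declare b=(read a)=83 at depth 1
Step 10: declare c=81 at depth 1
Visible at query point: a=83 b=83 c=81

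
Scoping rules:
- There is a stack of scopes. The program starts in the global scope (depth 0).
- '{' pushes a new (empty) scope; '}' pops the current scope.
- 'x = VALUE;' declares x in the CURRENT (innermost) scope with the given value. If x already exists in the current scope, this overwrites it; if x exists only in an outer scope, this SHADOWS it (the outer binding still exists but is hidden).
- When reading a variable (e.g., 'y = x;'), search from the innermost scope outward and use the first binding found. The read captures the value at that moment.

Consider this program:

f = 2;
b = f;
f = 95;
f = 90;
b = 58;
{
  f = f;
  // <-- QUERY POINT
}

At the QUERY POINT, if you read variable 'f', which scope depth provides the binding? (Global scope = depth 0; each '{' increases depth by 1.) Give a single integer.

Answer: 1

Derivation:
Step 1: declare f=2 at depth 0
Step 2: declare b=(read f)=2 at depth 0
Step 3: declare f=95 at depth 0
Step 4: declare f=90 at depth 0
Step 5: declare b=58 at depth 0
Step 6: enter scope (depth=1)
Step 7: declare f=(read f)=90 at depth 1
Visible at query point: b=58 f=90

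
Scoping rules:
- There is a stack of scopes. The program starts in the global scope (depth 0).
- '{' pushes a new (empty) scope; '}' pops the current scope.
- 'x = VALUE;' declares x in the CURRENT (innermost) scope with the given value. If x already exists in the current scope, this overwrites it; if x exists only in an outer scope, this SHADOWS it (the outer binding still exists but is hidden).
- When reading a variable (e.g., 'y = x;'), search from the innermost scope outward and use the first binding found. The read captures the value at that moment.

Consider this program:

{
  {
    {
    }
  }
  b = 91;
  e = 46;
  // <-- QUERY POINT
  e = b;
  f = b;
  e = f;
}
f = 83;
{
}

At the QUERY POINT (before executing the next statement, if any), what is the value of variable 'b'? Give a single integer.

Step 1: enter scope (depth=1)
Step 2: enter scope (depth=2)
Step 3: enter scope (depth=3)
Step 4: exit scope (depth=2)
Step 5: exit scope (depth=1)
Step 6: declare b=91 at depth 1
Step 7: declare e=46 at depth 1
Visible at query point: b=91 e=46

Answer: 91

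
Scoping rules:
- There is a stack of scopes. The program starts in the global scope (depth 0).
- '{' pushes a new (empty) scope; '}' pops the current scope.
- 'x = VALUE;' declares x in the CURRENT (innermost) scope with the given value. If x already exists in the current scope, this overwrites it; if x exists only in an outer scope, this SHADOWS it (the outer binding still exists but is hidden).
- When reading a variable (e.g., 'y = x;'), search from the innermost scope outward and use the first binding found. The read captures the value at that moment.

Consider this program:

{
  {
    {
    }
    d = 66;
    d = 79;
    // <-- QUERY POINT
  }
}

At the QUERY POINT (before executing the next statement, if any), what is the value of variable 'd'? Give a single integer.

Step 1: enter scope (depth=1)
Step 2: enter scope (depth=2)
Step 3: enter scope (depth=3)
Step 4: exit scope (depth=2)
Step 5: declare d=66 at depth 2
Step 6: declare d=79 at depth 2
Visible at query point: d=79

Answer: 79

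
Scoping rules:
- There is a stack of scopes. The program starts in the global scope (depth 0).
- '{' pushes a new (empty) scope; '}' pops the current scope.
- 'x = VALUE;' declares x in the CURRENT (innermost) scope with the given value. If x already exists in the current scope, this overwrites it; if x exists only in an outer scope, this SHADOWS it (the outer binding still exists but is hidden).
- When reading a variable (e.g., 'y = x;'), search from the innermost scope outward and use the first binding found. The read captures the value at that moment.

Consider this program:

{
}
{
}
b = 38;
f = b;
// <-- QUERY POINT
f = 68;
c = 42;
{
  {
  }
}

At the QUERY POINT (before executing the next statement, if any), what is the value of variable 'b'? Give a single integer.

Answer: 38

Derivation:
Step 1: enter scope (depth=1)
Step 2: exit scope (depth=0)
Step 3: enter scope (depth=1)
Step 4: exit scope (depth=0)
Step 5: declare b=38 at depth 0
Step 6: declare f=(read b)=38 at depth 0
Visible at query point: b=38 f=38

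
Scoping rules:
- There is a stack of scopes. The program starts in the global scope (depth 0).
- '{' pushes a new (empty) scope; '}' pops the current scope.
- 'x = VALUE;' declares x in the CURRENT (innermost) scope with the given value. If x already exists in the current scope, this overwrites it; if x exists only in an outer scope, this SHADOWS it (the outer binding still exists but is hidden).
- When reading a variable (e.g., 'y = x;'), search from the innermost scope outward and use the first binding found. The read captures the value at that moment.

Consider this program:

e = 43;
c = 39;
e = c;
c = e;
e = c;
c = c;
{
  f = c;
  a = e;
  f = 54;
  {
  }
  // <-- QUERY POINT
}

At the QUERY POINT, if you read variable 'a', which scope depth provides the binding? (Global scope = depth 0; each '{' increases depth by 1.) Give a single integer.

Step 1: declare e=43 at depth 0
Step 2: declare c=39 at depth 0
Step 3: declare e=(read c)=39 at depth 0
Step 4: declare c=(read e)=39 at depth 0
Step 5: declare e=(read c)=39 at depth 0
Step 6: declare c=(read c)=39 at depth 0
Step 7: enter scope (depth=1)
Step 8: declare f=(read c)=39 at depth 1
Step 9: declare a=(read e)=39 at depth 1
Step 10: declare f=54 at depth 1
Step 11: enter scope (depth=2)
Step 12: exit scope (depth=1)
Visible at query point: a=39 c=39 e=39 f=54

Answer: 1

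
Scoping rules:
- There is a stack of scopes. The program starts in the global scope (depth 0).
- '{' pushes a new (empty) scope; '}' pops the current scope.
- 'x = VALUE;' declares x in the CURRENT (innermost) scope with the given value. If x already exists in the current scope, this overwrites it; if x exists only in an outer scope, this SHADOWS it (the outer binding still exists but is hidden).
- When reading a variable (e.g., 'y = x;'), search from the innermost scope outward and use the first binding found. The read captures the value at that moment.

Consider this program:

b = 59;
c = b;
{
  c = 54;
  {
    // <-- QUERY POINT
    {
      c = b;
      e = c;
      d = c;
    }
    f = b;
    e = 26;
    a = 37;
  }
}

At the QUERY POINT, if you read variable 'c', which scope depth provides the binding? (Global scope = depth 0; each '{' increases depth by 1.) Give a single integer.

Step 1: declare b=59 at depth 0
Step 2: declare c=(read b)=59 at depth 0
Step 3: enter scope (depth=1)
Step 4: declare c=54 at depth 1
Step 5: enter scope (depth=2)
Visible at query point: b=59 c=54

Answer: 1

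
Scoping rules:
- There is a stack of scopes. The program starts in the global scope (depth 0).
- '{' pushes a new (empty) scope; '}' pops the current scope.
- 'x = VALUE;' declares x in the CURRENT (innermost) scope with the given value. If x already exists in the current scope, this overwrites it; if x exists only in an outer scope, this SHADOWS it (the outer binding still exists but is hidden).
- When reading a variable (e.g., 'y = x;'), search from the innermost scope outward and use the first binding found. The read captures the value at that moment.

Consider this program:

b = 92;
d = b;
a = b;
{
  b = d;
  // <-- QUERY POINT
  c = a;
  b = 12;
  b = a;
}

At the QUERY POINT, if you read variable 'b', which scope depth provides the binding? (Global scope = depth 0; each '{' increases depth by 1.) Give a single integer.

Step 1: declare b=92 at depth 0
Step 2: declare d=(read b)=92 at depth 0
Step 3: declare a=(read b)=92 at depth 0
Step 4: enter scope (depth=1)
Step 5: declare b=(read d)=92 at depth 1
Visible at query point: a=92 b=92 d=92

Answer: 1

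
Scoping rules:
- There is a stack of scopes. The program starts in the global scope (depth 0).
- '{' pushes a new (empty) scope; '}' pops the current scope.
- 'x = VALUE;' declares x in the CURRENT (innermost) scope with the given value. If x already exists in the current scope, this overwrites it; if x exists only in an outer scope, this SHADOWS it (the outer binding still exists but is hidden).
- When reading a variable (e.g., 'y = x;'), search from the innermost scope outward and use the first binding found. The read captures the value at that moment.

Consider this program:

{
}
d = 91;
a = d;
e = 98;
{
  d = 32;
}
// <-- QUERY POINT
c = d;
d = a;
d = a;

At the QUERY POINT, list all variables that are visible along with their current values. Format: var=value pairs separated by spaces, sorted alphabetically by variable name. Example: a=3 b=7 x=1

Step 1: enter scope (depth=1)
Step 2: exit scope (depth=0)
Step 3: declare d=91 at depth 0
Step 4: declare a=(read d)=91 at depth 0
Step 5: declare e=98 at depth 0
Step 6: enter scope (depth=1)
Step 7: declare d=32 at depth 1
Step 8: exit scope (depth=0)
Visible at query point: a=91 d=91 e=98

Answer: a=91 d=91 e=98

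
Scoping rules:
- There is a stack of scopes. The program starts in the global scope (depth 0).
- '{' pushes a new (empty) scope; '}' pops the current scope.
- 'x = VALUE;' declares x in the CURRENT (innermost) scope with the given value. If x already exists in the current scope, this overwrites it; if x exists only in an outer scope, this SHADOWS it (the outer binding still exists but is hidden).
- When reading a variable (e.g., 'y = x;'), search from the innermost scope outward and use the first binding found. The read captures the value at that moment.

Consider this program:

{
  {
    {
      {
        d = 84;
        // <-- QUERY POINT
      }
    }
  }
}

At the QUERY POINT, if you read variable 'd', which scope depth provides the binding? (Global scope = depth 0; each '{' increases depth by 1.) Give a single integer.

Answer: 4

Derivation:
Step 1: enter scope (depth=1)
Step 2: enter scope (depth=2)
Step 3: enter scope (depth=3)
Step 4: enter scope (depth=4)
Step 5: declare d=84 at depth 4
Visible at query point: d=84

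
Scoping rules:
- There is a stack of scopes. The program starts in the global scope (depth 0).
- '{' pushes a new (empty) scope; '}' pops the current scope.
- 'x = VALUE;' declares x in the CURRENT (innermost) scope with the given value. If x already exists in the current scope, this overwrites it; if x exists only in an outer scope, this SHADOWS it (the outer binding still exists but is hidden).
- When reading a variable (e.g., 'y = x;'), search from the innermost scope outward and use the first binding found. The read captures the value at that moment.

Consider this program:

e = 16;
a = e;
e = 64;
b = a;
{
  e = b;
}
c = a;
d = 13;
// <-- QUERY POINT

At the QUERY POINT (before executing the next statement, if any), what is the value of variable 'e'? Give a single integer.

Step 1: declare e=16 at depth 0
Step 2: declare a=(read e)=16 at depth 0
Step 3: declare e=64 at depth 0
Step 4: declare b=(read a)=16 at depth 0
Step 5: enter scope (depth=1)
Step 6: declare e=(read b)=16 at depth 1
Step 7: exit scope (depth=0)
Step 8: declare c=(read a)=16 at depth 0
Step 9: declare d=13 at depth 0
Visible at query point: a=16 b=16 c=16 d=13 e=64

Answer: 64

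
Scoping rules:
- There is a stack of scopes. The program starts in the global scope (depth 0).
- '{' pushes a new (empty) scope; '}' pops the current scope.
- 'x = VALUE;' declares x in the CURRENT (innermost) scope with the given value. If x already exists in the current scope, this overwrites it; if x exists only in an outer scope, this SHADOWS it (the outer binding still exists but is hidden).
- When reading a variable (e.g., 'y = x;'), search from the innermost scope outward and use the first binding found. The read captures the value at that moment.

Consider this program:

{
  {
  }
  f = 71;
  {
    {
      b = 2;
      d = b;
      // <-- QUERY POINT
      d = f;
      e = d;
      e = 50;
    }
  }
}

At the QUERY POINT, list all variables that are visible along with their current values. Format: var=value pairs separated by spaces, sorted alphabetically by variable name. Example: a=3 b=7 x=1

Step 1: enter scope (depth=1)
Step 2: enter scope (depth=2)
Step 3: exit scope (depth=1)
Step 4: declare f=71 at depth 1
Step 5: enter scope (depth=2)
Step 6: enter scope (depth=3)
Step 7: declare b=2 at depth 3
Step 8: declare d=(read b)=2 at depth 3
Visible at query point: b=2 d=2 f=71

Answer: b=2 d=2 f=71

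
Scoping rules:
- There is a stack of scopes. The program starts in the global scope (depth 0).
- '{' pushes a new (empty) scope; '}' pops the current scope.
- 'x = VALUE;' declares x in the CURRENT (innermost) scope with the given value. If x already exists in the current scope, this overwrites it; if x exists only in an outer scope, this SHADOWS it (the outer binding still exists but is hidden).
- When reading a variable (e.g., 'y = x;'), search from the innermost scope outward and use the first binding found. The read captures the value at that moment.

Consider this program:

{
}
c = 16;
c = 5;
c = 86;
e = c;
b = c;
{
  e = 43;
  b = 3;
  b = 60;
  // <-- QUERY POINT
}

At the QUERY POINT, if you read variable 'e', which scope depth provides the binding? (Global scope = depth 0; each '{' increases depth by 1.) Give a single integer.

Step 1: enter scope (depth=1)
Step 2: exit scope (depth=0)
Step 3: declare c=16 at depth 0
Step 4: declare c=5 at depth 0
Step 5: declare c=86 at depth 0
Step 6: declare e=(read c)=86 at depth 0
Step 7: declare b=(read c)=86 at depth 0
Step 8: enter scope (depth=1)
Step 9: declare e=43 at depth 1
Step 10: declare b=3 at depth 1
Step 11: declare b=60 at depth 1
Visible at query point: b=60 c=86 e=43

Answer: 1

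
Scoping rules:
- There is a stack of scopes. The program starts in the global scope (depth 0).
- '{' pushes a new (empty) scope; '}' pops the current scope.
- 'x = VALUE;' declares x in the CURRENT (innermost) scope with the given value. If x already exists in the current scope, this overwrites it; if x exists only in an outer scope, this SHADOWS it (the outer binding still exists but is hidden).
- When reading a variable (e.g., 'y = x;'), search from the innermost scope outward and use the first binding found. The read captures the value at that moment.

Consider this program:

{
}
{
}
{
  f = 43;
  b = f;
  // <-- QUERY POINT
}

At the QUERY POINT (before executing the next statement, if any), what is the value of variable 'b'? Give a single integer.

Step 1: enter scope (depth=1)
Step 2: exit scope (depth=0)
Step 3: enter scope (depth=1)
Step 4: exit scope (depth=0)
Step 5: enter scope (depth=1)
Step 6: declare f=43 at depth 1
Step 7: declare b=(read f)=43 at depth 1
Visible at query point: b=43 f=43

Answer: 43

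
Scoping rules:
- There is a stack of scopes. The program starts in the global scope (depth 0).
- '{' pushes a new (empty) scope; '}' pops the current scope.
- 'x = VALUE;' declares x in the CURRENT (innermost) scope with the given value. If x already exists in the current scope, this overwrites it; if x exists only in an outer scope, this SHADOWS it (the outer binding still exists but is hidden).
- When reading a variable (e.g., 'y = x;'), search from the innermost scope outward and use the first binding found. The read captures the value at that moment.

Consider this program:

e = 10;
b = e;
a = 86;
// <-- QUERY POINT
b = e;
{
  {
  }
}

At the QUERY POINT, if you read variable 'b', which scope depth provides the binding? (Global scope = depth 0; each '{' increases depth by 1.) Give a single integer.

Step 1: declare e=10 at depth 0
Step 2: declare b=(read e)=10 at depth 0
Step 3: declare a=86 at depth 0
Visible at query point: a=86 b=10 e=10

Answer: 0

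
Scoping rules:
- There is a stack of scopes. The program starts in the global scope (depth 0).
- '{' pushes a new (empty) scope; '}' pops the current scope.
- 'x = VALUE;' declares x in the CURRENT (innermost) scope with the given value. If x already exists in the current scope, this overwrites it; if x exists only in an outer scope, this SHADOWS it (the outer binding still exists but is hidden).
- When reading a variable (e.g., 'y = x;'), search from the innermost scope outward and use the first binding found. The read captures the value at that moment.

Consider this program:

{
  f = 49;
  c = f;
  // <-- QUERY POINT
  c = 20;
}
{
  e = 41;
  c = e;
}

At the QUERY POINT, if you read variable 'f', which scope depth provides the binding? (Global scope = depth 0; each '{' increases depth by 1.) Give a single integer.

Step 1: enter scope (depth=1)
Step 2: declare f=49 at depth 1
Step 3: declare c=(read f)=49 at depth 1
Visible at query point: c=49 f=49

Answer: 1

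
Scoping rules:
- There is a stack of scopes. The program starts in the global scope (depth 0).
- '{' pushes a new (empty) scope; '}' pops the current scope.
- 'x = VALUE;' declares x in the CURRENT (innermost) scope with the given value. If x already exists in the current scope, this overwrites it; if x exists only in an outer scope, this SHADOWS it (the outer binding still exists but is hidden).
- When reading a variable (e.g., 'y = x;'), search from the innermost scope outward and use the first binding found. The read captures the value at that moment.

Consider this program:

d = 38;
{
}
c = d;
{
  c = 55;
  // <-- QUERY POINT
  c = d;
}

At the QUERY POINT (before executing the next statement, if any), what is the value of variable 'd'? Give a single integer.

Answer: 38

Derivation:
Step 1: declare d=38 at depth 0
Step 2: enter scope (depth=1)
Step 3: exit scope (depth=0)
Step 4: declare c=(read d)=38 at depth 0
Step 5: enter scope (depth=1)
Step 6: declare c=55 at depth 1
Visible at query point: c=55 d=38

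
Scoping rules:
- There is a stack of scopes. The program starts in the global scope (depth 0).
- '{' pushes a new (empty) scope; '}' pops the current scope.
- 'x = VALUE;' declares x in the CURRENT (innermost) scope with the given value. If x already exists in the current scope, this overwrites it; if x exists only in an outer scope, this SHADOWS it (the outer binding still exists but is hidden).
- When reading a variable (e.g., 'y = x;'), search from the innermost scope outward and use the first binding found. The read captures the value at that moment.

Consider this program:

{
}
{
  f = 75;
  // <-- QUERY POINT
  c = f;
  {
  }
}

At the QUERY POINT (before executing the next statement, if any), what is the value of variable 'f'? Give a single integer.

Step 1: enter scope (depth=1)
Step 2: exit scope (depth=0)
Step 3: enter scope (depth=1)
Step 4: declare f=75 at depth 1
Visible at query point: f=75

Answer: 75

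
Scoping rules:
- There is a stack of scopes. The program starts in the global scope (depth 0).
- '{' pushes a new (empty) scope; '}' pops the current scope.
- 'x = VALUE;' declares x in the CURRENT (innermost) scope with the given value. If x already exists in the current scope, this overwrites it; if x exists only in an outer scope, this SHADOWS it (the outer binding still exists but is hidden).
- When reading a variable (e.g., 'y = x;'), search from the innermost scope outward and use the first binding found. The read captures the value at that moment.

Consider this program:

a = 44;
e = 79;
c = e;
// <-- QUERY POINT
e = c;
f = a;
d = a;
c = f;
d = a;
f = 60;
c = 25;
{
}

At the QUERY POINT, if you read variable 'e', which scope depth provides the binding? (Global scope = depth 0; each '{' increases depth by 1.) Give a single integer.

Step 1: declare a=44 at depth 0
Step 2: declare e=79 at depth 0
Step 3: declare c=(read e)=79 at depth 0
Visible at query point: a=44 c=79 e=79

Answer: 0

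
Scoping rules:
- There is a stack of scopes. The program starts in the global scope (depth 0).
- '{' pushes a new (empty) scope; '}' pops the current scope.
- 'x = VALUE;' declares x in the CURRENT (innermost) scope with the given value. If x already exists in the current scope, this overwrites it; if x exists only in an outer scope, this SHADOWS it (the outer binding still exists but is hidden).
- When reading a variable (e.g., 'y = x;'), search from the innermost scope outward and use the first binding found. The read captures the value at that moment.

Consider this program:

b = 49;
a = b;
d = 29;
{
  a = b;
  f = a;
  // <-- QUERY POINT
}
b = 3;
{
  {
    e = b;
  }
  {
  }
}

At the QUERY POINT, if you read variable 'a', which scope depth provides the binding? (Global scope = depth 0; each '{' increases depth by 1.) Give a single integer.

Answer: 1

Derivation:
Step 1: declare b=49 at depth 0
Step 2: declare a=(read b)=49 at depth 0
Step 3: declare d=29 at depth 0
Step 4: enter scope (depth=1)
Step 5: declare a=(read b)=49 at depth 1
Step 6: declare f=(read a)=49 at depth 1
Visible at query point: a=49 b=49 d=29 f=49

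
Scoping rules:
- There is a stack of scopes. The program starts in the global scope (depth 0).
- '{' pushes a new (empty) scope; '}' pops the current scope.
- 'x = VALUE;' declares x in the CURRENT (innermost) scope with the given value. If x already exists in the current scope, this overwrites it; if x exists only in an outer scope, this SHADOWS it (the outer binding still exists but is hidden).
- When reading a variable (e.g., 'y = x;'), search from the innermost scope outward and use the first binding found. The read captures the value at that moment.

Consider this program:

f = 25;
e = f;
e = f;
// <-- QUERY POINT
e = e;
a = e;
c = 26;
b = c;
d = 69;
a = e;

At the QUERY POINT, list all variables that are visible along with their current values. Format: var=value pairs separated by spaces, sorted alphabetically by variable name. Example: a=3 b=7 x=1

Step 1: declare f=25 at depth 0
Step 2: declare e=(read f)=25 at depth 0
Step 3: declare e=(read f)=25 at depth 0
Visible at query point: e=25 f=25

Answer: e=25 f=25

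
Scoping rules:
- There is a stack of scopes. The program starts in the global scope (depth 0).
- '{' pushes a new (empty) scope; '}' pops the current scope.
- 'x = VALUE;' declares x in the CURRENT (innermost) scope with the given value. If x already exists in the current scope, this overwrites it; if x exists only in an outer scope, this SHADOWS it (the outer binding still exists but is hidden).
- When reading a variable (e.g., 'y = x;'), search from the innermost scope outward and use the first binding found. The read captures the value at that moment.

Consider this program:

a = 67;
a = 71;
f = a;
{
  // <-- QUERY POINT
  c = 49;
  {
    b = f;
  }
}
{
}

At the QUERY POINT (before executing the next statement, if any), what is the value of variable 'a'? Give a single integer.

Step 1: declare a=67 at depth 0
Step 2: declare a=71 at depth 0
Step 3: declare f=(read a)=71 at depth 0
Step 4: enter scope (depth=1)
Visible at query point: a=71 f=71

Answer: 71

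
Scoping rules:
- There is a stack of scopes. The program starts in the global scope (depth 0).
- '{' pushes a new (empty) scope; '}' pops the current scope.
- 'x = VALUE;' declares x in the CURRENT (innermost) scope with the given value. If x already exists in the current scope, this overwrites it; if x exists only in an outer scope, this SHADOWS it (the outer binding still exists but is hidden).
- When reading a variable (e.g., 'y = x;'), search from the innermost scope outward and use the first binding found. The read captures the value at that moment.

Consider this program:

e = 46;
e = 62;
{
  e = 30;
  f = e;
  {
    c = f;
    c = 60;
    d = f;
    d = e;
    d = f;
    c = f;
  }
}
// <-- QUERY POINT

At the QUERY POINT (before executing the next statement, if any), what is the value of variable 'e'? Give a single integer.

Answer: 62

Derivation:
Step 1: declare e=46 at depth 0
Step 2: declare e=62 at depth 0
Step 3: enter scope (depth=1)
Step 4: declare e=30 at depth 1
Step 5: declare f=(read e)=30 at depth 1
Step 6: enter scope (depth=2)
Step 7: declare c=(read f)=30 at depth 2
Step 8: declare c=60 at depth 2
Step 9: declare d=(read f)=30 at depth 2
Step 10: declare d=(read e)=30 at depth 2
Step 11: declare d=(read f)=30 at depth 2
Step 12: declare c=(read f)=30 at depth 2
Step 13: exit scope (depth=1)
Step 14: exit scope (depth=0)
Visible at query point: e=62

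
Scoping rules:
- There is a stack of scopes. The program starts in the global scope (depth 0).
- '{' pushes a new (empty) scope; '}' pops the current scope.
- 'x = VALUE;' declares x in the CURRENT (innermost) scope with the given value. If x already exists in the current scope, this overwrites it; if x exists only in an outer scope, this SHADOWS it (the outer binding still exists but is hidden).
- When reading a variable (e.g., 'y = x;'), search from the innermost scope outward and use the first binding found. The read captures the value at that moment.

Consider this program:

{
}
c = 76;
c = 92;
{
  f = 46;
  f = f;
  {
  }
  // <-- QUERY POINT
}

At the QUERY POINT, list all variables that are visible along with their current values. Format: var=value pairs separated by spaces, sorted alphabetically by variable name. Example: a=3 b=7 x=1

Step 1: enter scope (depth=1)
Step 2: exit scope (depth=0)
Step 3: declare c=76 at depth 0
Step 4: declare c=92 at depth 0
Step 5: enter scope (depth=1)
Step 6: declare f=46 at depth 1
Step 7: declare f=(read f)=46 at depth 1
Step 8: enter scope (depth=2)
Step 9: exit scope (depth=1)
Visible at query point: c=92 f=46

Answer: c=92 f=46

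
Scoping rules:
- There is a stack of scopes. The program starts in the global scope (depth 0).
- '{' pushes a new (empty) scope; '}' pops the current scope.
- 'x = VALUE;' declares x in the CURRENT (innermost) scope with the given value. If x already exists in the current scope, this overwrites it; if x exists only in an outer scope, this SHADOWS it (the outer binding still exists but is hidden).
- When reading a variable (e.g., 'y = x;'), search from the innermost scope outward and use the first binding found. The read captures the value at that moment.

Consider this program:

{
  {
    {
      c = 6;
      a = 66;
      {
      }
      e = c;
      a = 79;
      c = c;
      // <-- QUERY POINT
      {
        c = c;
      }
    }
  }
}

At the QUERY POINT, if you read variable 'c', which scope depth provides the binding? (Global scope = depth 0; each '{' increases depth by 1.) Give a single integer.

Step 1: enter scope (depth=1)
Step 2: enter scope (depth=2)
Step 3: enter scope (depth=3)
Step 4: declare c=6 at depth 3
Step 5: declare a=66 at depth 3
Step 6: enter scope (depth=4)
Step 7: exit scope (depth=3)
Step 8: declare e=(read c)=6 at depth 3
Step 9: declare a=79 at depth 3
Step 10: declare c=(read c)=6 at depth 3
Visible at query point: a=79 c=6 e=6

Answer: 3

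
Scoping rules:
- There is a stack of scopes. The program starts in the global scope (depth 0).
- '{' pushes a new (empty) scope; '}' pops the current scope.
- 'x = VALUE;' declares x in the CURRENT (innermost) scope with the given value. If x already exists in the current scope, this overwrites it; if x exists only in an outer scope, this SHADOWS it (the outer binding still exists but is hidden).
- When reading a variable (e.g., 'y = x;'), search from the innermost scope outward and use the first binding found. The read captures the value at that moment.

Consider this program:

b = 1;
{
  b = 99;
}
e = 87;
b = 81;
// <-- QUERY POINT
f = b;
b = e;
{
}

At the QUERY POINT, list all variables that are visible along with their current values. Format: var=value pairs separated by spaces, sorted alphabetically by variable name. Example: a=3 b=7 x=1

Answer: b=81 e=87

Derivation:
Step 1: declare b=1 at depth 0
Step 2: enter scope (depth=1)
Step 3: declare b=99 at depth 1
Step 4: exit scope (depth=0)
Step 5: declare e=87 at depth 0
Step 6: declare b=81 at depth 0
Visible at query point: b=81 e=87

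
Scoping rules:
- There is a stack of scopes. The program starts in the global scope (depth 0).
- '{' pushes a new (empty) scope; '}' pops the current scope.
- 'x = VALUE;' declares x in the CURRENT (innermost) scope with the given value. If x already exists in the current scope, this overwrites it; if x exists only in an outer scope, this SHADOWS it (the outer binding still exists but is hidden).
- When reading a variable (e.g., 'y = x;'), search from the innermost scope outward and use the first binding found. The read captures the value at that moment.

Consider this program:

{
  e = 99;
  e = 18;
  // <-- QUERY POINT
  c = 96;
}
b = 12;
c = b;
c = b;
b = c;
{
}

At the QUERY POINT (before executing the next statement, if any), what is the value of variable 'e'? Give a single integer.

Step 1: enter scope (depth=1)
Step 2: declare e=99 at depth 1
Step 3: declare e=18 at depth 1
Visible at query point: e=18

Answer: 18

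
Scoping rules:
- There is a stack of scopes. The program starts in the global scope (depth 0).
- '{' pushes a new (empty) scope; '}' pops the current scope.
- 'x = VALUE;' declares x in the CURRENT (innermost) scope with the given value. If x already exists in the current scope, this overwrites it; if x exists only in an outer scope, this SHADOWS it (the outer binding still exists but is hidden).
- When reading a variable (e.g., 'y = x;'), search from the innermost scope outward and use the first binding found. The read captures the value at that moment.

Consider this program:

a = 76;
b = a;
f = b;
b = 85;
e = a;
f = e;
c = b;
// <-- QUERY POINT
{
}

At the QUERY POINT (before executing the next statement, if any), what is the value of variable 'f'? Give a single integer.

Step 1: declare a=76 at depth 0
Step 2: declare b=(read a)=76 at depth 0
Step 3: declare f=(read b)=76 at depth 0
Step 4: declare b=85 at depth 0
Step 5: declare e=(read a)=76 at depth 0
Step 6: declare f=(read e)=76 at depth 0
Step 7: declare c=(read b)=85 at depth 0
Visible at query point: a=76 b=85 c=85 e=76 f=76

Answer: 76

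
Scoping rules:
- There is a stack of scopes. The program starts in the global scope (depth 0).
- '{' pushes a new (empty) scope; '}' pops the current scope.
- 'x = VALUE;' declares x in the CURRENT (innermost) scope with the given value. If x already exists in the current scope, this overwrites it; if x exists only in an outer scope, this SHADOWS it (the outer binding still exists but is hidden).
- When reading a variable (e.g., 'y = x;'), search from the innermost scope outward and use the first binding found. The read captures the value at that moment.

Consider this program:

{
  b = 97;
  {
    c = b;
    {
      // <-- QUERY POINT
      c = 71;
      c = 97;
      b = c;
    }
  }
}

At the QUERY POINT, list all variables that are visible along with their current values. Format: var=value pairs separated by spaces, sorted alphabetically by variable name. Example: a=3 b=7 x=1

Answer: b=97 c=97

Derivation:
Step 1: enter scope (depth=1)
Step 2: declare b=97 at depth 1
Step 3: enter scope (depth=2)
Step 4: declare c=(read b)=97 at depth 2
Step 5: enter scope (depth=3)
Visible at query point: b=97 c=97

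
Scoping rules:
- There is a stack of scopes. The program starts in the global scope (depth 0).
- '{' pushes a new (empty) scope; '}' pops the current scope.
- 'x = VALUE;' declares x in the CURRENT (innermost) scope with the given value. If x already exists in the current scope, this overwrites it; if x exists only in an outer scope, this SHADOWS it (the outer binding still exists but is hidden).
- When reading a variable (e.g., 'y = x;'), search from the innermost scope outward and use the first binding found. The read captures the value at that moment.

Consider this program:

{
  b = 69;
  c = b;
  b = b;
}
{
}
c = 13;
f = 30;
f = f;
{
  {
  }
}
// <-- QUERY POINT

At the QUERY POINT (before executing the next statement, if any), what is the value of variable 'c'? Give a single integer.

Step 1: enter scope (depth=1)
Step 2: declare b=69 at depth 1
Step 3: declare c=(read b)=69 at depth 1
Step 4: declare b=(read b)=69 at depth 1
Step 5: exit scope (depth=0)
Step 6: enter scope (depth=1)
Step 7: exit scope (depth=0)
Step 8: declare c=13 at depth 0
Step 9: declare f=30 at depth 0
Step 10: declare f=(read f)=30 at depth 0
Step 11: enter scope (depth=1)
Step 12: enter scope (depth=2)
Step 13: exit scope (depth=1)
Step 14: exit scope (depth=0)
Visible at query point: c=13 f=30

Answer: 13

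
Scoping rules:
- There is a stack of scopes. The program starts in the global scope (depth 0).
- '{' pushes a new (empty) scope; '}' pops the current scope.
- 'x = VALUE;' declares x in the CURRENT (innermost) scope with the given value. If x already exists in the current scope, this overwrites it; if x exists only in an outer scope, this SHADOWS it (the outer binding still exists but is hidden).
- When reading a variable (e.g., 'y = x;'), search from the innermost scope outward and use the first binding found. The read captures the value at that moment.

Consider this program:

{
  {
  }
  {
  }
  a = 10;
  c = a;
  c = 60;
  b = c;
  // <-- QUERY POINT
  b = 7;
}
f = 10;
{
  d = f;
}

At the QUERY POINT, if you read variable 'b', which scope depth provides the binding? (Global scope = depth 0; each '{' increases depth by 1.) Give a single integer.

Answer: 1

Derivation:
Step 1: enter scope (depth=1)
Step 2: enter scope (depth=2)
Step 3: exit scope (depth=1)
Step 4: enter scope (depth=2)
Step 5: exit scope (depth=1)
Step 6: declare a=10 at depth 1
Step 7: declare c=(read a)=10 at depth 1
Step 8: declare c=60 at depth 1
Step 9: declare b=(read c)=60 at depth 1
Visible at query point: a=10 b=60 c=60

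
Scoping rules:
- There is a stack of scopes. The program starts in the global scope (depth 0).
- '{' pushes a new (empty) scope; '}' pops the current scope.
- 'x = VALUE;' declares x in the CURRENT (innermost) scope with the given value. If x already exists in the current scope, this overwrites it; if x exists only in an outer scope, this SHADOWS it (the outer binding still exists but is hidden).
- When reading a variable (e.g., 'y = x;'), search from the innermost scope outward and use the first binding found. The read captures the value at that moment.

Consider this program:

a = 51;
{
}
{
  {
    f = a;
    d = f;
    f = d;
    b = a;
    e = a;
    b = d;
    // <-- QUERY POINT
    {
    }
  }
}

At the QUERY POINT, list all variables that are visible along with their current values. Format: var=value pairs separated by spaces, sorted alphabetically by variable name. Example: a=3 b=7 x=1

Answer: a=51 b=51 d=51 e=51 f=51

Derivation:
Step 1: declare a=51 at depth 0
Step 2: enter scope (depth=1)
Step 3: exit scope (depth=0)
Step 4: enter scope (depth=1)
Step 5: enter scope (depth=2)
Step 6: declare f=(read a)=51 at depth 2
Step 7: declare d=(read f)=51 at depth 2
Step 8: declare f=(read d)=51 at depth 2
Step 9: declare b=(read a)=51 at depth 2
Step 10: declare e=(read a)=51 at depth 2
Step 11: declare b=(read d)=51 at depth 2
Visible at query point: a=51 b=51 d=51 e=51 f=51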